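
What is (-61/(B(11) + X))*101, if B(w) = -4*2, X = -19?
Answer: 6161/27 ≈ 228.19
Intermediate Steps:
B(w) = -8
(-61/(B(11) + X))*101 = (-61/(-8 - 19))*101 = (-61/(-27))*101 = -1/27*(-61)*101 = (61/27)*101 = 6161/27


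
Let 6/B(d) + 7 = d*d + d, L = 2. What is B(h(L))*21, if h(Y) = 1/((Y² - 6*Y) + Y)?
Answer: -4536/257 ≈ -17.650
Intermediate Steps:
h(Y) = 1/(Y² - 5*Y)
B(d) = 6/(-7 + d + d²) (B(d) = 6/(-7 + (d*d + d)) = 6/(-7 + (d² + d)) = 6/(-7 + (d + d²)) = 6/(-7 + d + d²))
B(h(L))*21 = (6/(-7 + 1/(2*(-5 + 2)) + (1/(2*(-5 + 2)))²))*21 = (6/(-7 + (½)/(-3) + ((½)/(-3))²))*21 = (6/(-7 + (½)*(-⅓) + ((½)*(-⅓))²))*21 = (6/(-7 - ⅙ + (-⅙)²))*21 = (6/(-7 - ⅙ + 1/36))*21 = (6/(-257/36))*21 = (6*(-36/257))*21 = -216/257*21 = -4536/257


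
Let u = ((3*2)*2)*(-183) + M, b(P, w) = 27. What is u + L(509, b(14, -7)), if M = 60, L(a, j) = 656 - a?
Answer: -1989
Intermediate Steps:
u = -2136 (u = ((3*2)*2)*(-183) + 60 = (6*2)*(-183) + 60 = 12*(-183) + 60 = -2196 + 60 = -2136)
u + L(509, b(14, -7)) = -2136 + (656 - 1*509) = -2136 + (656 - 509) = -2136 + 147 = -1989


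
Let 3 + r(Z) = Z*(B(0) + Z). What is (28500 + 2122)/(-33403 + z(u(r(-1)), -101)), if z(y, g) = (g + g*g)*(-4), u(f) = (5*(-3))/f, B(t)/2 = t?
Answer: -30622/73803 ≈ -0.41492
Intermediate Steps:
B(t) = 2*t
r(Z) = -3 + Z² (r(Z) = -3 + Z*(2*0 + Z) = -3 + Z*(0 + Z) = -3 + Z*Z = -3 + Z²)
u(f) = -15/f
z(y, g) = -4*g - 4*g² (z(y, g) = (g + g²)*(-4) = -4*g - 4*g²)
(28500 + 2122)/(-33403 + z(u(r(-1)), -101)) = (28500 + 2122)/(-33403 - 4*(-101)*(1 - 101)) = 30622/(-33403 - 4*(-101)*(-100)) = 30622/(-33403 - 40400) = 30622/(-73803) = 30622*(-1/73803) = -30622/73803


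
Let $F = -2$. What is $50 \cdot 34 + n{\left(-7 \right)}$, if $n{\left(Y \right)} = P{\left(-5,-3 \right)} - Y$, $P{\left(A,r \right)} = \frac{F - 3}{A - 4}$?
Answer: $\frac{15368}{9} \approx 1707.6$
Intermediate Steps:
$P{\left(A,r \right)} = - \frac{5}{-4 + A}$ ($P{\left(A,r \right)} = \frac{-2 - 3}{A - 4} = - \frac{5}{-4 + A}$)
$n{\left(Y \right)} = \frac{5}{9} - Y$ ($n{\left(Y \right)} = - \frac{5}{-4 - 5} - Y = - \frac{5}{-9} - Y = \left(-5\right) \left(- \frac{1}{9}\right) - Y = \frac{5}{9} - Y$)
$50 \cdot 34 + n{\left(-7 \right)} = 50 \cdot 34 + \left(\frac{5}{9} - -7\right) = 1700 + \left(\frac{5}{9} + 7\right) = 1700 + \frac{68}{9} = \frac{15368}{9}$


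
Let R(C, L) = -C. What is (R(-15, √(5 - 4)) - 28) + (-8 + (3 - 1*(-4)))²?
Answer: -12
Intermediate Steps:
(R(-15, √(5 - 4)) - 28) + (-8 + (3 - 1*(-4)))² = (-1*(-15) - 28) + (-8 + (3 - 1*(-4)))² = (15 - 28) + (-8 + (3 + 4))² = -13 + (-8 + 7)² = -13 + (-1)² = -13 + 1 = -12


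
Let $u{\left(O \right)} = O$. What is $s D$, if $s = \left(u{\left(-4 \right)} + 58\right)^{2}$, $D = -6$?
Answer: $-17496$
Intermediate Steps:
$s = 2916$ ($s = \left(-4 + 58\right)^{2} = 54^{2} = 2916$)
$s D = 2916 \left(-6\right) = -17496$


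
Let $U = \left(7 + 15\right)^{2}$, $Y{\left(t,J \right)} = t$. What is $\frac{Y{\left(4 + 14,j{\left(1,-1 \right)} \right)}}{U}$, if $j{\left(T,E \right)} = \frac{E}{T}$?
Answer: $\frac{9}{242} \approx 0.03719$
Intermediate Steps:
$U = 484$ ($U = 22^{2} = 484$)
$\frac{Y{\left(4 + 14,j{\left(1,-1 \right)} \right)}}{U} = \frac{4 + 14}{484} = 18 \cdot \frac{1}{484} = \frac{9}{242}$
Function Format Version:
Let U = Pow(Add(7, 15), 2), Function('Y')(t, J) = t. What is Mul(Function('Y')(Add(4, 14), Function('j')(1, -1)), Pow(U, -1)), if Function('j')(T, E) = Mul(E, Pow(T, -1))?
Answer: Rational(9, 242) ≈ 0.037190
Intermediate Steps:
U = 484 (U = Pow(22, 2) = 484)
Mul(Function('Y')(Add(4, 14), Function('j')(1, -1)), Pow(U, -1)) = Mul(Add(4, 14), Pow(484, -1)) = Mul(18, Rational(1, 484)) = Rational(9, 242)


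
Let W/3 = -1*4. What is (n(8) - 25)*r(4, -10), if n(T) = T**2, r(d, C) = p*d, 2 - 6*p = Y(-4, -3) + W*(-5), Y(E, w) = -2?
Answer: -1456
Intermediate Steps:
W = -12 (W = 3*(-1*4) = 3*(-4) = -12)
p = -28/3 (p = 1/3 - (-2 - 12*(-5))/6 = 1/3 - (-2 + 60)/6 = 1/3 - 1/6*58 = 1/3 - 29/3 = -28/3 ≈ -9.3333)
r(d, C) = -28*d/3
(n(8) - 25)*r(4, -10) = (8**2 - 25)*(-28/3*4) = (64 - 25)*(-112/3) = 39*(-112/3) = -1456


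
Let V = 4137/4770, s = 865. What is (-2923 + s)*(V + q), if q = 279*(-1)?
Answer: 151685233/265 ≈ 5.7240e+5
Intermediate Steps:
q = -279
V = 1379/1590 (V = 4137*(1/4770) = 1379/1590 ≈ 0.86730)
(-2923 + s)*(V + q) = (-2923 + 865)*(1379/1590 - 279) = -2058*(-442231/1590) = 151685233/265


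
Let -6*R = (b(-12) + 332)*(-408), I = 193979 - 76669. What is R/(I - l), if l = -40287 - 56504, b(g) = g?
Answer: 21760/214101 ≈ 0.10163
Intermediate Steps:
I = 117310
l = -96791
R = 21760 (R = -(-12 + 332)*(-408)/6 = -160*(-408)/3 = -⅙*(-130560) = 21760)
R/(I - l) = 21760/(117310 - 1*(-96791)) = 21760/(117310 + 96791) = 21760/214101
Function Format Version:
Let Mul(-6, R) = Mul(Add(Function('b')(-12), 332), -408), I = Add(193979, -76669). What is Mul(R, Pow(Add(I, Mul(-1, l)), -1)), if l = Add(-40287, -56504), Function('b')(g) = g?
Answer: Rational(21760, 214101) ≈ 0.10163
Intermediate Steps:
I = 117310
l = -96791
R = 21760 (R = Mul(Rational(-1, 6), Mul(Add(-12, 332), -408)) = Mul(Rational(-1, 6), Mul(320, -408)) = Mul(Rational(-1, 6), -130560) = 21760)
Mul(R, Pow(Add(I, Mul(-1, l)), -1)) = Mul(21760, Pow(Add(117310, Mul(-1, -96791)), -1)) = Mul(21760, Pow(Add(117310, 96791), -1)) = Mul(21760, Pow(214101, -1)) = Mul(21760, Rational(1, 214101)) = Rational(21760, 214101)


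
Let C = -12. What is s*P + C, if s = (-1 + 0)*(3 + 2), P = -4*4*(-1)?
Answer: -92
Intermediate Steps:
P = 16 (P = -16*(-1) = 16)
s = -5 (s = -1*5 = -5)
s*P + C = -5*16 - 12 = -80 - 12 = -92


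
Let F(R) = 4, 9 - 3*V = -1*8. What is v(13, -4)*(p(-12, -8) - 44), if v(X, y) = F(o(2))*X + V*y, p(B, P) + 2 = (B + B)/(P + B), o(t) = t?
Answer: -19712/15 ≈ -1314.1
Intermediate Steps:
V = 17/3 (V = 3 - (-1)*8/3 = 3 - ⅓*(-8) = 3 + 8/3 = 17/3 ≈ 5.6667)
p(B, P) = -2 + 2*B/(B + P) (p(B, P) = -2 + (B + B)/(P + B) = -2 + (2*B)/(B + P) = -2 + 2*B/(B + P))
v(X, y) = 4*X + 17*y/3
v(13, -4)*(p(-12, -8) - 44) = (4*13 + (17/3)*(-4))*(-2*(-8)/(-12 - 8) - 44) = (52 - 68/3)*(-2*(-8)/(-20) - 44) = 88*(-2*(-8)*(-1/20) - 44)/3 = 88*(-⅘ - 44)/3 = (88/3)*(-224/5) = -19712/15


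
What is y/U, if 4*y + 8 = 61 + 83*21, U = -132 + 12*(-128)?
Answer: -449/1668 ≈ -0.26918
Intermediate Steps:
U = -1668 (U = -132 - 1536 = -1668)
y = 449 (y = -2 + (61 + 83*21)/4 = -2 + (61 + 1743)/4 = -2 + (¼)*1804 = -2 + 451 = 449)
y/U = 449/(-1668) = 449*(-1/1668) = -449/1668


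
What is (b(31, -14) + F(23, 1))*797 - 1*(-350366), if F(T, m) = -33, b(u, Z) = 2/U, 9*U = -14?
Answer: 2261282/7 ≈ 3.2304e+5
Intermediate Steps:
U = -14/9 (U = (⅑)*(-14) = -14/9 ≈ -1.5556)
b(u, Z) = -9/7 (b(u, Z) = 2/(-14/9) = 2*(-9/14) = -9/7)
(b(31, -14) + F(23, 1))*797 - 1*(-350366) = (-9/7 - 33)*797 - 1*(-350366) = -240/7*797 + 350366 = -191280/7 + 350366 = 2261282/7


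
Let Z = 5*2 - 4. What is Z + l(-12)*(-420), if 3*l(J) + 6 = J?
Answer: 2526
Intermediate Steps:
l(J) = -2 + J/3
Z = 6 (Z = 10 - 4 = 6)
Z + l(-12)*(-420) = 6 + (-2 + (⅓)*(-12))*(-420) = 6 + (-2 - 4)*(-420) = 6 - 6*(-420) = 6 + 2520 = 2526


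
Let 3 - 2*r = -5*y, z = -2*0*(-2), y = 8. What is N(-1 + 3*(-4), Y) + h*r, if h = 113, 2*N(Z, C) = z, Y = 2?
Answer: 4859/2 ≈ 2429.5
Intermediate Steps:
z = 0 (z = 0*(-2) = 0)
N(Z, C) = 0 (N(Z, C) = (½)*0 = 0)
r = 43/2 (r = 3/2 - (-5)*8/2 = 3/2 - ½*(-40) = 3/2 + 20 = 43/2 ≈ 21.500)
N(-1 + 3*(-4), Y) + h*r = 0 + 113*(43/2) = 0 + 4859/2 = 4859/2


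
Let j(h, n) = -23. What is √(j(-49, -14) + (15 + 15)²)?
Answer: √877 ≈ 29.614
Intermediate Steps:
√(j(-49, -14) + (15 + 15)²) = √(-23 + (15 + 15)²) = √(-23 + 30²) = √(-23 + 900) = √877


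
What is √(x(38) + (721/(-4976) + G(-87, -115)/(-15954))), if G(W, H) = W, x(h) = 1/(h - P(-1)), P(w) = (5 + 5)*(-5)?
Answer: I*√169566346445001/36385756 ≈ 0.35788*I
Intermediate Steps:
P(w) = -50 (P(w) = 10*(-5) = -50)
x(h) = 1/(50 + h) (x(h) = 1/(h - 1*(-50)) = 1/(h + 50) = 1/(50 + h))
√(x(38) + (721/(-4976) + G(-87, -115)/(-15954))) = √(1/(50 + 38) + (721/(-4976) - 87/(-15954))) = √(1/88 + (721*(-1/4976) - 87*(-1/15954))) = √(1/88 + (-721/4976 + 29/5318)) = √(1/88 - 1844987/13231184) = √(-18640959/145543024) = I*√169566346445001/36385756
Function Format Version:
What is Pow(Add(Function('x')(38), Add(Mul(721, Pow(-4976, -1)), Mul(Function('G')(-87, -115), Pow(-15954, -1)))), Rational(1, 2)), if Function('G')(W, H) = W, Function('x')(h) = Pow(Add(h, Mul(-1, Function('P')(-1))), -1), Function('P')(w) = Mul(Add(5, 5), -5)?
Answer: Mul(Rational(1, 36385756), I, Pow(169566346445001, Rational(1, 2))) ≈ Mul(0.35788, I)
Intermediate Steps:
Function('P')(w) = -50 (Function('P')(w) = Mul(10, -5) = -50)
Function('x')(h) = Pow(Add(50, h), -1) (Function('x')(h) = Pow(Add(h, Mul(-1, -50)), -1) = Pow(Add(h, 50), -1) = Pow(Add(50, h), -1))
Pow(Add(Function('x')(38), Add(Mul(721, Pow(-4976, -1)), Mul(Function('G')(-87, -115), Pow(-15954, -1)))), Rational(1, 2)) = Pow(Add(Pow(Add(50, 38), -1), Add(Mul(721, Pow(-4976, -1)), Mul(-87, Pow(-15954, -1)))), Rational(1, 2)) = Pow(Add(Pow(88, -1), Add(Mul(721, Rational(-1, 4976)), Mul(-87, Rational(-1, 15954)))), Rational(1, 2)) = Pow(Add(Rational(1, 88), Add(Rational(-721, 4976), Rational(29, 5318))), Rational(1, 2)) = Pow(Add(Rational(1, 88), Rational(-1844987, 13231184)), Rational(1, 2)) = Pow(Rational(-18640959, 145543024), Rational(1, 2)) = Mul(Rational(1, 36385756), I, Pow(169566346445001, Rational(1, 2)))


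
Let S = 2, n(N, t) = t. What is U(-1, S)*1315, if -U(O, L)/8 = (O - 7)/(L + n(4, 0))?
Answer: 42080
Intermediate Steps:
U(O, L) = -8*(-7 + O)/L (U(O, L) = -8*(O - 7)/(L + 0) = -8*(-7 + O)/L)
U(-1, S)*1315 = (8*(7 - 1*(-1))/2)*1315 = (8*(½)*(7 + 1))*1315 = (8*(½)*8)*1315 = 32*1315 = 42080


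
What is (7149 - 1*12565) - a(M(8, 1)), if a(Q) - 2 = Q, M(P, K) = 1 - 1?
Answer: -5418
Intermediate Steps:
M(P, K) = 0
a(Q) = 2 + Q
(7149 - 1*12565) - a(M(8, 1)) = (7149 - 1*12565) - (2 + 0) = (7149 - 12565) - 1*2 = -5416 - 2 = -5418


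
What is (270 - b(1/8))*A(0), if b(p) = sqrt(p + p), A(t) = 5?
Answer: 2695/2 ≈ 1347.5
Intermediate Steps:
b(p) = sqrt(2)*sqrt(p) (b(p) = sqrt(2*p) = sqrt(2)*sqrt(p))
(270 - b(1/8))*A(0) = (270 - sqrt(2)*sqrt(1/8))*5 = (270 - sqrt(2)*sqrt(2)/4)*5 = (270 - 1*1/2)*5 = (270 - 1/2)*5 = (539/2)*5 = 2695/2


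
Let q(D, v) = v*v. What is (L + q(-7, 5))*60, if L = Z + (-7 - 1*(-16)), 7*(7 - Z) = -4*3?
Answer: 17940/7 ≈ 2562.9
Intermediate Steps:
Z = 61/7 (Z = 7 - (-4)*3/7 = 7 - ⅐*(-12) = 7 + 12/7 = 61/7 ≈ 8.7143)
q(D, v) = v²
L = 124/7 (L = 61/7 + (-7 - 1*(-16)) = 61/7 + (-7 + 16) = 61/7 + 9 = 124/7 ≈ 17.714)
(L + q(-7, 5))*60 = (124/7 + 5²)*60 = (124/7 + 25)*60 = (299/7)*60 = 17940/7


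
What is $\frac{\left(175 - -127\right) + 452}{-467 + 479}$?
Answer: $\frac{377}{6} \approx 62.833$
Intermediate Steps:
$\frac{\left(175 - -127\right) + 452}{-467 + 479} = \frac{\left(175 + 127\right) + 452}{12} = \left(302 + 452\right) \frac{1}{12} = 754 \cdot \frac{1}{12} = \frac{377}{6}$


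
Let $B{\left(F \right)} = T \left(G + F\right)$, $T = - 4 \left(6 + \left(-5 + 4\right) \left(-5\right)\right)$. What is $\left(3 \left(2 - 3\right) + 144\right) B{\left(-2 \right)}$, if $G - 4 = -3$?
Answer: $6204$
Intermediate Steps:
$G = 1$ ($G = 4 - 3 = 1$)
$T = -44$ ($T = - 4 \left(6 - -5\right) = - 4 \left(6 + 5\right) = \left(-4\right) 11 = -44$)
$B{\left(F \right)} = -44 - 44 F$ ($B{\left(F \right)} = - 44 \left(1 + F\right) = -44 - 44 F$)
$\left(3 \left(2 - 3\right) + 144\right) B{\left(-2 \right)} = \left(3 \left(2 - 3\right) + 144\right) \left(-44 - -88\right) = \left(3 \left(-1\right) + 144\right) \left(-44 + 88\right) = \left(-3 + 144\right) 44 = 141 \cdot 44 = 6204$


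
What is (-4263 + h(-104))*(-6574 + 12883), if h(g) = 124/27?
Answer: -80598877/3 ≈ -2.6866e+7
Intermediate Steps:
h(g) = 124/27 (h(g) = 124*(1/27) = 124/27)
(-4263 + h(-104))*(-6574 + 12883) = (-4263 + 124/27)*(-6574 + 12883) = -114977/27*6309 = -80598877/3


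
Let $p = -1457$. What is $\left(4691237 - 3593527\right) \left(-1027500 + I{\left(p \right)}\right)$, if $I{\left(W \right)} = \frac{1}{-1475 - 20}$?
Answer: $- \frac{337241210694542}{299} \approx -1.1279 \cdot 10^{12}$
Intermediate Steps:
$I{\left(W \right)} = - \frac{1}{1495}$ ($I{\left(W \right)} = \frac{1}{-1495} = - \frac{1}{1495}$)
$\left(4691237 - 3593527\right) \left(-1027500 + I{\left(p \right)}\right) = \left(4691237 - 3593527\right) \left(-1027500 - \frac{1}{1495}\right) = 1097710 \left(- \frac{1536112501}{1495}\right) = - \frac{337241210694542}{299}$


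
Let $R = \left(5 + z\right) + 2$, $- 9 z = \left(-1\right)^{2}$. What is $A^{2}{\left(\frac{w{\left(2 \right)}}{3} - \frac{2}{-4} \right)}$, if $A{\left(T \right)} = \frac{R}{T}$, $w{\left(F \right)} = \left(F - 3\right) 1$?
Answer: $\frac{15376}{9} \approx 1708.4$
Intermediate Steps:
$z = - \frac{1}{9}$ ($z = - \frac{\left(-1\right)^{2}}{9} = \left(- \frac{1}{9}\right) 1 = - \frac{1}{9} \approx -0.11111$)
$R = \frac{62}{9}$ ($R = \left(5 - \frac{1}{9}\right) + 2 = \frac{44}{9} + 2 = \frac{62}{9} \approx 6.8889$)
$w{\left(F \right)} = -3 + F$ ($w{\left(F \right)} = \left(-3 + F\right) 1 = -3 + F$)
$A{\left(T \right)} = \frac{62}{9 T}$
$A^{2}{\left(\frac{w{\left(2 \right)}}{3} - \frac{2}{-4} \right)} = \left(\frac{62}{9 \left(\frac{-3 + 2}{3} - \frac{2}{-4}\right)}\right)^{2} = \left(\frac{62}{9 \left(\left(-1\right) \frac{1}{3} - - \frac{1}{2}\right)}\right)^{2} = \left(\frac{62}{9 \left(- \frac{1}{3} + \frac{1}{2}\right)}\right)^{2} = \left(\frac{62 \frac{1}{\frac{1}{6}}}{9}\right)^{2} = \left(\frac{62}{9} \cdot 6\right)^{2} = \left(\frac{124}{3}\right)^{2} = \frac{15376}{9}$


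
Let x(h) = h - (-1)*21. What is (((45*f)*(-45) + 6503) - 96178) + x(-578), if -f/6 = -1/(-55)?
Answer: -990122/11 ≈ -90011.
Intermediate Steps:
x(h) = 21 + h (x(h) = h - 1*(-21) = h + 21 = 21 + h)
f = -6/55 (f = -(-6)/(-55) = -(-6)*(-1)/55 = -6*1/55 = -6/55 ≈ -0.10909)
(((45*f)*(-45) + 6503) - 96178) + x(-578) = (((45*(-6/55))*(-45) + 6503) - 96178) + (21 - 578) = ((-54/11*(-45) + 6503) - 96178) - 557 = ((2430/11 + 6503) - 96178) - 557 = (73963/11 - 96178) - 557 = -983995/11 - 557 = -990122/11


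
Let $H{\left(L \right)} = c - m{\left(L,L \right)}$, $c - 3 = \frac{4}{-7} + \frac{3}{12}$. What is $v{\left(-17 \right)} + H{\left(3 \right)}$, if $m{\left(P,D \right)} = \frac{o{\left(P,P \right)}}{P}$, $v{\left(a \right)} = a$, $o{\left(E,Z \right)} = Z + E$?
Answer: $- \frac{457}{28} \approx -16.321$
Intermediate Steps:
$o{\left(E,Z \right)} = E + Z$
$c = \frac{75}{28}$ ($c = 3 + \left(\frac{4}{-7} + \frac{3}{12}\right) = 3 + \left(4 \left(- \frac{1}{7}\right) + 3 \cdot \frac{1}{12}\right) = 3 + \left(- \frac{4}{7} + \frac{1}{4}\right) = 3 - \frac{9}{28} = \frac{75}{28} \approx 2.6786$)
$m{\left(P,D \right)} = 2$ ($m{\left(P,D \right)} = \frac{P + P}{P} = \frac{2 P}{P} = 2$)
$H{\left(L \right)} = \frac{19}{28}$ ($H{\left(L \right)} = \frac{75}{28} - 2 = \frac{19}{28}$)
$v{\left(-17 \right)} + H{\left(3 \right)} = -17 + \frac{19}{28} = - \frac{457}{28}$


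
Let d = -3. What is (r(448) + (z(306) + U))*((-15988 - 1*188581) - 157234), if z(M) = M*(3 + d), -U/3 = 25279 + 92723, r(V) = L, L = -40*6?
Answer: 128167265538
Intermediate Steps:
L = -240
r(V) = -240
U = -354006 (U = -3*(25279 + 92723) = -3*118002 = -354006)
z(M) = 0 (z(M) = M*(3 - 3) = M*0 = 0)
(r(448) + (z(306) + U))*((-15988 - 1*188581) - 157234) = (-240 + (0 - 354006))*((-15988 - 1*188581) - 157234) = (-240 - 354006)*((-15988 - 188581) - 157234) = -354246*(-204569 - 157234) = -354246*(-361803) = 128167265538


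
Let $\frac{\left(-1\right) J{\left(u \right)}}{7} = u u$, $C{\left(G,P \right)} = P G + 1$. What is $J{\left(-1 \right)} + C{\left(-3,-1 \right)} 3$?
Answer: $5$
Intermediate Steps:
$C{\left(G,P \right)} = 1 + G P$ ($C{\left(G,P \right)} = G P + 1 = 1 + G P$)
$J{\left(u \right)} = - 7 u^{2}$ ($J{\left(u \right)} = - 7 u u = - 7 u^{2}$)
$J{\left(-1 \right)} + C{\left(-3,-1 \right)} 3 = - 7 \left(-1\right)^{2} + \left(1 - -3\right) 3 = \left(-7\right) 1 + \left(1 + 3\right) 3 = -7 + 4 \cdot 3 = -7 + 12 = 5$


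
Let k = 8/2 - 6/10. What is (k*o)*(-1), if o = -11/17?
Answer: 11/5 ≈ 2.2000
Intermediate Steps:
o = -11/17 (o = -11*1/17 = -11/17 ≈ -0.64706)
k = 17/5 (k = 8*(½) - 6*⅒ = 4 - ⅗ = 17/5 ≈ 3.4000)
(k*o)*(-1) = ((17/5)*(-11/17))*(-1) = -11/5*(-1) = 11/5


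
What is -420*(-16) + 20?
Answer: 6740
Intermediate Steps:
-420*(-16) + 20 = -140*(-48) + 20 = 6720 + 20 = 6740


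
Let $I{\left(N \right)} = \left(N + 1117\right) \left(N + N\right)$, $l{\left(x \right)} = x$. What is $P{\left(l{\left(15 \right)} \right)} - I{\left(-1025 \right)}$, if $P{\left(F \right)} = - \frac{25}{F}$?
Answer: $\frac{565795}{3} \approx 1.886 \cdot 10^{5}$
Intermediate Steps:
$I{\left(N \right)} = 2 N \left(1117 + N\right)$ ($I{\left(N \right)} = \left(1117 + N\right) 2 N = 2 N \left(1117 + N\right)$)
$P{\left(l{\left(15 \right)} \right)} - I{\left(-1025 \right)} = - \frac{25}{15} - 2 \left(-1025\right) \left(1117 - 1025\right) = \left(-25\right) \frac{1}{15} - 2 \left(-1025\right) 92 = - \frac{5}{3} - -188600 = - \frac{5}{3} + 188600 = \frac{565795}{3}$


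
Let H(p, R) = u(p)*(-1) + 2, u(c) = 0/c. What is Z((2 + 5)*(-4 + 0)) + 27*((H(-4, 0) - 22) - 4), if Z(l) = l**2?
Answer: 136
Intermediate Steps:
u(c) = 0
H(p, R) = 2 (H(p, R) = 0*(-1) + 2 = 0 + 2 = 2)
Z((2 + 5)*(-4 + 0)) + 27*((H(-4, 0) - 22) - 4) = ((2 + 5)*(-4 + 0))**2 + 27*((2 - 22) - 4) = (7*(-4))**2 + 27*(-20 - 4) = (-28)**2 + 27*(-24) = 784 - 648 = 136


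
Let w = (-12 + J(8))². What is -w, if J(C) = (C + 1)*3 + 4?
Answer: -361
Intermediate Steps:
J(C) = 7 + 3*C (J(C) = (1 + C)*3 + 4 = (3 + 3*C) + 4 = 7 + 3*C)
w = 361 (w = (-12 + (7 + 3*8))² = (-12 + (7 + 24))² = (-12 + 31)² = 19² = 361)
-w = -1*361 = -361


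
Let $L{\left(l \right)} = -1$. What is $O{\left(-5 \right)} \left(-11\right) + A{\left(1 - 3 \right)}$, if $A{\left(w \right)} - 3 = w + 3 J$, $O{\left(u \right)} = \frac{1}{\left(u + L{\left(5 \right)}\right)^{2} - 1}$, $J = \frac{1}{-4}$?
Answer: $- \frac{9}{140} \approx -0.064286$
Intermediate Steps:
$J = - \frac{1}{4} \approx -0.25$
$O{\left(u \right)} = \frac{1}{-1 + \left(-1 + u\right)^{2}}$ ($O{\left(u \right)} = \frac{1}{\left(u - 1\right)^{2} - 1} = \frac{1}{\left(-1 + u\right)^{2} - 1} = \frac{1}{-1 + \left(-1 + u\right)^{2}}$)
$A{\left(w \right)} = \frac{9}{4} + w$ ($A{\left(w \right)} = 3 + \left(w + 3 \left(- \frac{1}{4}\right)\right) = 3 + \left(w - \frac{3}{4}\right) = 3 + \left(- \frac{3}{4} + w\right) = \frac{9}{4} + w$)
$O{\left(-5 \right)} \left(-11\right) + A{\left(1 - 3 \right)} = \frac{1}{\left(-5\right) \left(-2 - 5\right)} \left(-11\right) + \left(\frac{9}{4} + \left(1 - 3\right)\right) = - \frac{1}{5 \left(-7\right)} \left(-11\right) + \left(\frac{9}{4} + \left(1 - 3\right)\right) = \left(- \frac{1}{5}\right) \left(- \frac{1}{7}\right) \left(-11\right) + \left(\frac{9}{4} - 2\right) = \frac{1}{35} \left(-11\right) + \frac{1}{4} = - \frac{11}{35} + \frac{1}{4} = - \frac{9}{140}$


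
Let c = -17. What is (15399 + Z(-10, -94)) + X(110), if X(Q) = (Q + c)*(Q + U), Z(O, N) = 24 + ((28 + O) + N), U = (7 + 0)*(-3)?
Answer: 23624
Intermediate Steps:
U = -21 (U = 7*(-3) = -21)
Z(O, N) = 52 + N + O (Z(O, N) = 24 + (28 + N + O) = 52 + N + O)
X(Q) = (-21 + Q)*(-17 + Q) (X(Q) = (Q - 17)*(Q - 21) = (-17 + Q)*(-21 + Q) = (-21 + Q)*(-17 + Q))
(15399 + Z(-10, -94)) + X(110) = (15399 + (52 - 94 - 10)) + (357 + 110**2 - 38*110) = (15399 - 52) + (357 + 12100 - 4180) = 15347 + 8277 = 23624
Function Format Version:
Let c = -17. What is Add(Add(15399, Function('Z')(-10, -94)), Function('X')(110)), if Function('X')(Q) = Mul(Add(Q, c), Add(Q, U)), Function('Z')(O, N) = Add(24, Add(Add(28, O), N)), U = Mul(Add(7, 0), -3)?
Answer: 23624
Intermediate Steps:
U = -21 (U = Mul(7, -3) = -21)
Function('Z')(O, N) = Add(52, N, O) (Function('Z')(O, N) = Add(24, Add(28, N, O)) = Add(52, N, O))
Function('X')(Q) = Mul(Add(-21, Q), Add(-17, Q)) (Function('X')(Q) = Mul(Add(Q, -17), Add(Q, -21)) = Mul(Add(-17, Q), Add(-21, Q)) = Mul(Add(-21, Q), Add(-17, Q)))
Add(Add(15399, Function('Z')(-10, -94)), Function('X')(110)) = Add(Add(15399, Add(52, -94, -10)), Add(357, Pow(110, 2), Mul(-38, 110))) = Add(Add(15399, -52), Add(357, 12100, -4180)) = Add(15347, 8277) = 23624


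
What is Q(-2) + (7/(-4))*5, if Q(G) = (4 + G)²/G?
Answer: -43/4 ≈ -10.750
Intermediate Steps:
Q(G) = (4 + G)²/G
Q(-2) + (7/(-4))*5 = (4 - 2)²/(-2) + (7/(-4))*5 = -½*2² + (7*(-¼))*5 = -½*4 - 7/4*5 = -2 - 35/4 = -43/4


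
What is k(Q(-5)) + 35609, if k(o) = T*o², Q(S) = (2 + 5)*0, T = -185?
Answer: 35609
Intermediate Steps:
Q(S) = 0 (Q(S) = 7*0 = 0)
k(o) = -185*o²
k(Q(-5)) + 35609 = -185*0² + 35609 = -185*0 + 35609 = 0 + 35609 = 35609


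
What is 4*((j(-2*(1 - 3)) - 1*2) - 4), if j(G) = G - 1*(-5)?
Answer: 12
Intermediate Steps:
j(G) = 5 + G (j(G) = G + 5 = 5 + G)
4*((j(-2*(1 - 3)) - 1*2) - 4) = 4*(((5 - 2*(1 - 3)) - 1*2) - 4) = 4*(((5 - 2*(-2)) - 2) - 4) = 4*(((5 + 4) - 2) - 4) = 4*((9 - 2) - 4) = 4*(7 - 4) = 4*3 = 12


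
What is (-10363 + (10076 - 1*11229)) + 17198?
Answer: 5682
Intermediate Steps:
(-10363 + (10076 - 1*11229)) + 17198 = (-10363 + (10076 - 11229)) + 17198 = (-10363 - 1153) + 17198 = -11516 + 17198 = 5682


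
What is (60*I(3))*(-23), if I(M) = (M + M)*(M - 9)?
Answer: 49680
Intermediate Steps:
I(M) = 2*M*(-9 + M) (I(M) = (2*M)*(-9 + M) = 2*M*(-9 + M))
(60*I(3))*(-23) = (60*(2*3*(-9 + 3)))*(-23) = (60*(2*3*(-6)))*(-23) = (60*(-36))*(-23) = -2160*(-23) = 49680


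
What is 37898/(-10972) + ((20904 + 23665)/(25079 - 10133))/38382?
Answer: -5434994518247/1573542171396 ≈ -3.4540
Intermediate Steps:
37898/(-10972) + ((20904 + 23665)/(25079 - 10133))/38382 = 37898*(-1/10972) + (44569/14946)*(1/38382) = -18949/5486 + (44569*(1/14946))*(1/38382) = -18949/5486 + (44569/14946)*(1/38382) = -18949/5486 + 44569/573657372 = -5434994518247/1573542171396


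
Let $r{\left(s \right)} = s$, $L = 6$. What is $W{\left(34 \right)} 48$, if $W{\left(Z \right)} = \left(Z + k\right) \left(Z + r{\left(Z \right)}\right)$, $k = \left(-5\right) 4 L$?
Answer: $-280704$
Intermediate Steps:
$k = -120$ ($k = \left(-5\right) 4 \cdot 6 = \left(-20\right) 6 = -120$)
$W{\left(Z \right)} = 2 Z \left(-120 + Z\right)$ ($W{\left(Z \right)} = \left(Z - 120\right) \left(Z + Z\right) = \left(-120 + Z\right) 2 Z = 2 Z \left(-120 + Z\right)$)
$W{\left(34 \right)} 48 = 2 \cdot 34 \left(-120 + 34\right) 48 = 2 \cdot 34 \left(-86\right) 48 = \left(-5848\right) 48 = -280704$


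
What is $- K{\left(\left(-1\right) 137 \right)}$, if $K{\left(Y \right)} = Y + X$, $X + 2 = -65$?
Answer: $204$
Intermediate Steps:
$X = -67$ ($X = -2 - 65 = -67$)
$K{\left(Y \right)} = -67 + Y$ ($K{\left(Y \right)} = Y - 67 = -67 + Y$)
$- K{\left(\left(-1\right) 137 \right)} = - (-67 - 137) = \left(-1\right) \left(-204\right) = 204$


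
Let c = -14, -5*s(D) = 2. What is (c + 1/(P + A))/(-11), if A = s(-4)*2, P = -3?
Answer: 271/209 ≈ 1.2966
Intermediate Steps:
s(D) = -⅖ (s(D) = -⅕*2 = -⅖)
A = -⅘ (A = -⅖*2 = -⅘ ≈ -0.80000)
(c + 1/(P + A))/(-11) = (-14 + 1/(-3 - ⅘))/(-11) = (-14 + 1/(-19/5))*(-1/11) = (-14 - 5/19)*(-1/11) = -271/19*(-1/11) = 271/209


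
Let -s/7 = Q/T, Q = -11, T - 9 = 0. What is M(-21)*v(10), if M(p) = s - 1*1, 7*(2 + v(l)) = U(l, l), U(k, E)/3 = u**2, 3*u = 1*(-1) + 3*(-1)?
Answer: -1768/189 ≈ -9.3545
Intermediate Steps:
T = 9 (T = 9 + 0 = 9)
u = -4/3 (u = (1*(-1) + 3*(-1))/3 = (-1 - 3)/3 = (1/3)*(-4) = -4/3 ≈ -1.3333)
U(k, E) = 16/3 (U(k, E) = 3*(-4/3)**2 = 3*(16/9) = 16/3)
s = 77/9 (s = -(-77)/9 = -7*(-11/9) = 77/9 ≈ 8.5556)
v(l) = -26/21 (v(l) = -2 + (1/7)*(16/3) = -2 + 16/21 = -26/21)
M(p) = 68/9 (M(p) = 77/9 - 1*1 = 77/9 - 1 = 68/9)
M(-21)*v(10) = (68/9)*(-26/21) = -1768/189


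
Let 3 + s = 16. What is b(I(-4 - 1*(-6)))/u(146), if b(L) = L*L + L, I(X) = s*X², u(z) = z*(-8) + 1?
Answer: -2756/1167 ≈ -2.3616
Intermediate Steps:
s = 13 (s = -3 + 16 = 13)
u(z) = 1 - 8*z (u(z) = -8*z + 1 = 1 - 8*z)
I(X) = 13*X²
b(L) = L + L² (b(L) = L² + L = L + L²)
b(I(-4 - 1*(-6)))/u(146) = ((13*(-4 - 1*(-6))²)*(1 + 13*(-4 - 1*(-6))²))/(1 - 8*146) = ((13*(-4 + 6)²)*(1 + 13*(-4 + 6)²))/(1 - 1168) = ((13*2²)*(1 + 13*2²))/(-1167) = ((13*4)*(1 + 13*4))*(-1/1167) = (52*(1 + 52))*(-1/1167) = (52*53)*(-1/1167) = 2756*(-1/1167) = -2756/1167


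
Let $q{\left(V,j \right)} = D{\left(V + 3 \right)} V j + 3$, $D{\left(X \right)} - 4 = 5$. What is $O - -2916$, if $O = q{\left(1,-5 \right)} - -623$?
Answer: $3497$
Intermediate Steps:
$D{\left(X \right)} = 9$ ($D{\left(X \right)} = 4 + 5 = 9$)
$q{\left(V,j \right)} = 3 + 9 V j$ ($q{\left(V,j \right)} = 9 V j + 3 = 3 + 9 V j$)
$O = 581$ ($O = \left(3 + 9 \cdot 1 \left(-5\right)\right) - -623 = \left(3 - 45\right) + 623 = -42 + 623 = 581$)
$O - -2916 = 581 - -2916 = 581 + 2916 = 3497$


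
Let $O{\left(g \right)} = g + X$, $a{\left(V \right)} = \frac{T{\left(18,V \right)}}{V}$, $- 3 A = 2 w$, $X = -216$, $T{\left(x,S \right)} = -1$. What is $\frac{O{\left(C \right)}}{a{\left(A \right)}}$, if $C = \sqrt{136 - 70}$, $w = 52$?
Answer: $-7488 + \frac{104 \sqrt{66}}{3} \approx -7206.4$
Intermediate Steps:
$C = \sqrt{66} \approx 8.124$
$A = - \frac{104}{3}$ ($A = - \frac{2 \cdot 52}{3} = \left(- \frac{1}{3}\right) 104 = - \frac{104}{3} \approx -34.667$)
$a{\left(V \right)} = - \frac{1}{V}$
$O{\left(g \right)} = -216 + g$ ($O{\left(g \right)} = g - 216 = -216 + g$)
$\frac{O{\left(C \right)}}{a{\left(A \right)}} = \frac{-216 + \sqrt{66}}{\left(-1\right) \frac{1}{- \frac{104}{3}}} = \frac{-216 + \sqrt{66}}{\left(-1\right) \left(- \frac{3}{104}\right)} = \frac{-216 + \sqrt{66}}{\frac{3}{104}} = \left(-216 + \sqrt{66}\right) \frac{104}{3} = -7488 + \frac{104 \sqrt{66}}{3}$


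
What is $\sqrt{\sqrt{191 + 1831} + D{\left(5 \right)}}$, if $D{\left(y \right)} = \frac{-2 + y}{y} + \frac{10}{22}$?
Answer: $\frac{\sqrt{3190 + 3025 \sqrt{2022}}}{55} \approx 6.7839$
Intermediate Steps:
$D{\left(y \right)} = \frac{5}{11} + \frac{-2 + y}{y}$ ($D{\left(y \right)} = \frac{-2 + y}{y} + 10 \cdot \frac{1}{22} = \frac{-2 + y}{y} + \frac{5}{11} = \frac{5}{11} + \frac{-2 + y}{y}$)
$\sqrt{\sqrt{191 + 1831} + D{\left(5 \right)}} = \sqrt{\sqrt{191 + 1831} + \left(\frac{16}{11} - \frac{2}{5}\right)} = \sqrt{\sqrt{2022} + \left(\frac{16}{11} - \frac{2}{5}\right)} = \sqrt{\sqrt{2022} + \frac{58}{55}} = \sqrt{\frac{58}{55} + \sqrt{2022}}$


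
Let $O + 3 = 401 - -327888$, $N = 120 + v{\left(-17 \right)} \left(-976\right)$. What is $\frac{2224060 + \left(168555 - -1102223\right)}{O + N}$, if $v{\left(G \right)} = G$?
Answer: $\frac{1747419}{172499} \approx 10.13$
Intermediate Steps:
$N = 16712$ ($N = 120 - -16592 = 120 + 16592 = 16712$)
$O = 328286$ ($O = -3 + \left(401 - -327888\right) = -3 + \left(401 + 327888\right) = -3 + 328289 = 328286$)
$\frac{2224060 + \left(168555 - -1102223\right)}{O + N} = \frac{2224060 + \left(168555 - -1102223\right)}{328286 + 16712} = \frac{2224060 + \left(168555 + 1102223\right)}{344998} = \left(2224060 + 1270778\right) \frac{1}{344998} = 3494838 \cdot \frac{1}{344998} = \frac{1747419}{172499}$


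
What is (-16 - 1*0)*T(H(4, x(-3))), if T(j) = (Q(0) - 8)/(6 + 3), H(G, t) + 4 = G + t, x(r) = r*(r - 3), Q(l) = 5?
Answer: 16/3 ≈ 5.3333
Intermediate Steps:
x(r) = r*(-3 + r)
H(G, t) = -4 + G + t (H(G, t) = -4 + (G + t) = -4 + G + t)
T(j) = -⅓ (T(j) = (5 - 8)/(6 + 3) = -3/9 = -3*⅑ = -⅓)
(-16 - 1*0)*T(H(4, x(-3))) = (-16 - 1*0)*(-⅓) = (-16 + 0)*(-⅓) = -16*(-⅓) = 16/3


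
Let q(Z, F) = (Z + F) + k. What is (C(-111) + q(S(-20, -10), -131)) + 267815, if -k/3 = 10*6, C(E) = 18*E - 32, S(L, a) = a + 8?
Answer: 265472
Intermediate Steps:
S(L, a) = 8 + a
C(E) = -32 + 18*E
k = -180 (k = -30*6 = -3*60 = -180)
q(Z, F) = -180 + F + Z (q(Z, F) = (Z + F) - 180 = (F + Z) - 180 = -180 + F + Z)
(C(-111) + q(S(-20, -10), -131)) + 267815 = ((-32 + 18*(-111)) + (-180 - 131 + (8 - 10))) + 267815 = ((-32 - 1998) + (-180 - 131 - 2)) + 267815 = (-2030 - 313) + 267815 = -2343 + 267815 = 265472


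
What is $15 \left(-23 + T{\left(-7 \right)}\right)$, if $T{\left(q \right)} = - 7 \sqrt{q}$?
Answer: $-345 - 105 i \sqrt{7} \approx -345.0 - 277.8 i$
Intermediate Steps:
$15 \left(-23 + T{\left(-7 \right)}\right) = 15 \left(-23 - 7 \sqrt{-7}\right) = 15 \left(-23 - 7 i \sqrt{7}\right) = -345 - 105 i \sqrt{7}$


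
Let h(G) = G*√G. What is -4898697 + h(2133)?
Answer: -4898697 + 6399*√237 ≈ -4.8002e+6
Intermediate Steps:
h(G) = G^(3/2)
-4898697 + h(2133) = -4898697 + 2133^(3/2) = -4898697 + 6399*√237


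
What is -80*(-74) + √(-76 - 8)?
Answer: 5920 + 2*I*√21 ≈ 5920.0 + 9.1651*I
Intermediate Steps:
-80*(-74) + √(-76 - 8) = 5920 + √(-84) = 5920 + 2*I*√21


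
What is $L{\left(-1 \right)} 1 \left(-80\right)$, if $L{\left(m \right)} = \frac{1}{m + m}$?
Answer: $40$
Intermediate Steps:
$L{\left(m \right)} = \frac{1}{2 m}$
$L{\left(-1 \right)} 1 \left(-80\right) = \frac{1}{2 \left(-1\right)} 1 \left(-80\right) = \frac{1}{2} \left(-1\right) 1 \left(-80\right) = \left(- \frac{1}{2}\right) 1 \left(-80\right) = \left(- \frac{1}{2}\right) \left(-80\right) = 40$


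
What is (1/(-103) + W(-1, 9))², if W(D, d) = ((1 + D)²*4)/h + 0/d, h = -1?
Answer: 1/10609 ≈ 9.4260e-5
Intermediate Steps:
W(D, d) = -4*(1 + D)² (W(D, d) = ((1 + D)²*4)/(-1) + 0/d = (4*(1 + D)²)*(-1) + 0 = -4*(1 + D)² + 0 = -4*(1 + D)²)
(1/(-103) + W(-1, 9))² = (1/(-103) - 4*(1 - 1)²)² = (-1/103 - 4*0²)² = (-1/103 - 4*0)² = (-1/103 + 0)² = (-1/103)² = 1/10609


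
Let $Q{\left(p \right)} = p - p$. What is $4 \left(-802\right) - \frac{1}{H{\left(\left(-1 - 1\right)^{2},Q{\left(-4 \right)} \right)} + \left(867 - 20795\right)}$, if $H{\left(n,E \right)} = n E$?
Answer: $- \frac{63929023}{19928} \approx -3208.0$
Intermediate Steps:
$Q{\left(p \right)} = 0$
$H{\left(n,E \right)} = E n$
$4 \left(-802\right) - \frac{1}{H{\left(\left(-1 - 1\right)^{2},Q{\left(-4 \right)} \right)} + \left(867 - 20795\right)} = 4 \left(-802\right) - \frac{1}{0 \left(-1 - 1\right)^{2} + \left(867 - 20795\right)} = -3208 - \frac{1}{0 \left(-2\right)^{2} - 19928} = -3208 - \frac{1}{0 \cdot 4 - 19928} = -3208 - \frac{1}{0 - 19928} = -3208 - \frac{1}{-19928} = -3208 - - \frac{1}{19928} = -3208 + \frac{1}{19928} = - \frac{63929023}{19928}$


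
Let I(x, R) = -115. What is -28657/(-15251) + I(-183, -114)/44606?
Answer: 1276520277/680286106 ≈ 1.8764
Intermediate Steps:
-28657/(-15251) + I(-183, -114)/44606 = -28657/(-15251) - 115/44606 = -28657*(-1/15251) - 115*1/44606 = 28657/15251 - 115/44606 = 1276520277/680286106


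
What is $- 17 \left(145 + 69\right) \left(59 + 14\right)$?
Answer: $-265574$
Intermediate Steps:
$- 17 \left(145 + 69\right) \left(59 + 14\right) = - 17 \cdot 214 \cdot 73 = \left(-17\right) 15622 = -265574$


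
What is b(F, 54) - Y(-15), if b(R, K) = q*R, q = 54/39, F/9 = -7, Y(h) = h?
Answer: -939/13 ≈ -72.231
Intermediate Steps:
F = -63 (F = 9*(-7) = -63)
q = 18/13 (q = 54*(1/39) = 18/13 ≈ 1.3846)
b(R, K) = 18*R/13
b(F, 54) - Y(-15) = (18/13)*(-63) - 1*(-15) = -1134/13 + 15 = -939/13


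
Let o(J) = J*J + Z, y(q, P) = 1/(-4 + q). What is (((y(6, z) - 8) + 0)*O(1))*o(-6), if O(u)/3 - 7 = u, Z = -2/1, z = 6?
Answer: -6120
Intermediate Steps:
Z = -2 (Z = -2*1 = -2)
O(u) = 21 + 3*u
o(J) = -2 + J**2 (o(J) = J*J - 2 = J**2 - 2 = -2 + J**2)
(((y(6, z) - 8) + 0)*O(1))*o(-6) = (((1/(-4 + 6) - 8) + 0)*(21 + 3*1))*(-2 + (-6)**2) = (((1/2 - 8) + 0)*(21 + 3))*(-2 + 36) = (((1/2 - 8) + 0)*24)*34 = ((-15/2 + 0)*24)*34 = -15/2*24*34 = -180*34 = -6120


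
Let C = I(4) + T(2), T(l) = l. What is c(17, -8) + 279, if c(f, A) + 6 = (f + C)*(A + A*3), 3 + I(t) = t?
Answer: -367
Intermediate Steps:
I(t) = -3 + t
C = 3 (C = (-3 + 4) + 2 = 1 + 2 = 3)
c(f, A) = -6 + 4*A*(3 + f) (c(f, A) = -6 + (f + 3)*(A + A*3) = -6 + (3 + f)*(A + 3*A) = -6 + (3 + f)*(4*A) = -6 + 4*A*(3 + f))
c(17, -8) + 279 = (-6 + 12*(-8) + 4*(-8)*17) + 279 = (-6 - 96 - 544) + 279 = -646 + 279 = -367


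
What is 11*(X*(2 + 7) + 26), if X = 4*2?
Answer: 1078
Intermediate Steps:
X = 8
11*(X*(2 + 7) + 26) = 11*(8*(2 + 7) + 26) = 11*(8*9 + 26) = 11*(72 + 26) = 11*98 = 1078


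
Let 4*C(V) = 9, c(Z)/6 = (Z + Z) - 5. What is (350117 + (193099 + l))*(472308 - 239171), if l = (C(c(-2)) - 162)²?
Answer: 2121494710449/16 ≈ 1.3259e+11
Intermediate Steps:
c(Z) = -30 + 12*Z (c(Z) = 6*((Z + Z) - 5) = 6*(2*Z - 5) = 6*(-5 + 2*Z) = -30 + 12*Z)
C(V) = 9/4 (C(V) = (¼)*9 = 9/4)
l = 408321/16 (l = (9/4 - 162)² = (-639/4)² = 408321/16 ≈ 25520.)
(350117 + (193099 + l))*(472308 - 239171) = (350117 + (193099 + 408321/16))*(472308 - 239171) = (350117 + 3497905/16)*233137 = (9099777/16)*233137 = 2121494710449/16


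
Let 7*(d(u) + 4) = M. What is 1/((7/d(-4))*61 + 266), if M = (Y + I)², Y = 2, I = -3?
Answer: 27/4193 ≈ 0.0064393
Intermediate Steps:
M = 1 (M = (2 - 3)² = (-1)² = 1)
d(u) = -27/7 (d(u) = -4 + (⅐)*1 = -4 + ⅐ = -27/7)
1/((7/d(-4))*61 + 266) = 1/((7/(-27/7))*61 + 266) = 1/((7*(-7/27))*61 + 266) = 1/(-49/27*61 + 266) = 1/(-2989/27 + 266) = 1/(4193/27) = 27/4193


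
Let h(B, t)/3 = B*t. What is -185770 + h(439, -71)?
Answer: -279277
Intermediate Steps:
h(B, t) = 3*B*t (h(B, t) = 3*(B*t) = 3*B*t)
-185770 + h(439, -71) = -185770 + 3*439*(-71) = -185770 - 93507 = -279277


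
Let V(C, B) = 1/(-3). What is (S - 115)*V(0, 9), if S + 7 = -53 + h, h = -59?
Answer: 78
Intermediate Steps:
V(C, B) = -⅓
S = -119 (S = -7 + (-53 - 59) = -7 - 112 = -119)
(S - 115)*V(0, 9) = (-119 - 115)*(-⅓) = -234*(-⅓) = 78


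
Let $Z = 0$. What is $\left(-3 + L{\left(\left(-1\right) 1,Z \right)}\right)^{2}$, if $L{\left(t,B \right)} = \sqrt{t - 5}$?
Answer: $\left(3 - i \sqrt{6}\right)^{2} \approx 3.0 - 14.697 i$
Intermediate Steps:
$L{\left(t,B \right)} = \sqrt{-5 + t}$
$\left(-3 + L{\left(\left(-1\right) 1,Z \right)}\right)^{2} = \left(-3 + \sqrt{-5 - 1}\right)^{2} = \left(-3 + \sqrt{-6}\right)^{2} = \left(-3 + i \sqrt{6}\right)^{2}$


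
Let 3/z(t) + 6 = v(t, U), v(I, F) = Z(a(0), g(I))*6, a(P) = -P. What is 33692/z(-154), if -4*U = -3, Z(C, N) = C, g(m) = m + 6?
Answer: -67384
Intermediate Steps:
g(m) = 6 + m
U = 3/4 (U = -1/4*(-3) = 3/4 ≈ 0.75000)
v(I, F) = 0 (v(I, F) = -1*0*6 = 0*6 = 0)
z(t) = -1/2 (z(t) = 3/(-6 + 0) = 3/(-6) = 3*(-1/6) = -1/2)
33692/z(-154) = 33692/(-1/2) = 33692*(-2) = -67384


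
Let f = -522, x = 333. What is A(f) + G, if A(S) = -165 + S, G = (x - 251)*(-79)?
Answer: -7165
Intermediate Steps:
G = -6478 (G = (333 - 251)*(-79) = 82*(-79) = -6478)
A(f) + G = (-165 - 522) - 6478 = -687 - 6478 = -7165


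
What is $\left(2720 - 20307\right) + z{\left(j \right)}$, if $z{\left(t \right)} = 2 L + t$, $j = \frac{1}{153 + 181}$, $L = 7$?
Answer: $- \frac{5869381}{334} \approx -17573.0$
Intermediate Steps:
$j = \frac{1}{334} \approx 0.002994$
$z{\left(t \right)} = 14 + t$ ($z{\left(t \right)} = 2 \cdot 7 + t = 14 + t$)
$\left(2720 - 20307\right) + z{\left(j \right)} = \left(2720 - 20307\right) + \left(14 + \frac{1}{334}\right) = -17587 + \frac{4677}{334} = - \frac{5869381}{334}$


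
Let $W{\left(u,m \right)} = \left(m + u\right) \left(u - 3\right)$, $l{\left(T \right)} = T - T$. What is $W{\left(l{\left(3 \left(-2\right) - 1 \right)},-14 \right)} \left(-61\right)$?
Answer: $-2562$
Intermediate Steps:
$l{\left(T \right)} = 0$
$W{\left(u,m \right)} = \left(-3 + u\right) \left(m + u\right)$ ($W{\left(u,m \right)} = \left(m + u\right) \left(-3 + u\right) = \left(-3 + u\right) \left(m + u\right)$)
$W{\left(l{\left(3 \left(-2\right) - 1 \right)},-14 \right)} \left(-61\right) = \left(0^{2} - -42 - 0 - 0\right) \left(-61\right) = \left(0 + 42 + 0 + 0\right) \left(-61\right) = 42 \left(-61\right) = -2562$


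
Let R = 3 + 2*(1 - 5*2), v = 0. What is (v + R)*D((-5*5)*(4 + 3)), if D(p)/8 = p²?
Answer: -3675000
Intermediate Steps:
D(p) = 8*p²
R = -15 (R = 3 + 2*(1 - 10) = 3 + 2*(-9) = 3 - 18 = -15)
(v + R)*D((-5*5)*(4 + 3)) = (0 - 15)*(8*((-5*5)*(4 + 3))²) = -120*(-25*7)² = -120*(-175)² = -120*30625 = -15*245000 = -3675000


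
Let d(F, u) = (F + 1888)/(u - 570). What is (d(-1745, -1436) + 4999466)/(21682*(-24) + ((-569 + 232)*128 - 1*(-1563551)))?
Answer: 10028928653/2006094282 ≈ 4.9992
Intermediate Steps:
d(F, u) = (1888 + F)/(-570 + u)
(d(-1745, -1436) + 4999466)/(21682*(-24) + ((-569 + 232)*128 - 1*(-1563551))) = ((1888 - 1745)/(-570 - 1436) + 4999466)/(21682*(-24) + ((-569 + 232)*128 - 1*(-1563551))) = (143/(-2006) + 4999466)/(-520368 + (-337*128 + 1563551)) = (-1/2006*143 + 4999466)/(-520368 + (-43136 + 1563551)) = (-143/2006 + 4999466)/(-520368 + 1520415) = (10028928653/2006)/1000047 = (10028928653/2006)*(1/1000047) = 10028928653/2006094282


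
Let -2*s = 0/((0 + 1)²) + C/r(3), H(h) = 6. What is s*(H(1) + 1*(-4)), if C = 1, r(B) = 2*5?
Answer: -⅒ ≈ -0.10000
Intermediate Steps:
r(B) = 10
s = -1/20 (s = -(0/((0 + 1)²) + 1/10)/2 = -(0/(1²) + 1*(⅒))/2 = -(0/1 + ⅒)/2 = -(0*1 + ⅒)/2 = -(0 + ⅒)/2 = -½*⅒ = -1/20 ≈ -0.050000)
s*(H(1) + 1*(-4)) = -(6 + 1*(-4))/20 = -(6 - 4)/20 = -1/20*2 = -⅒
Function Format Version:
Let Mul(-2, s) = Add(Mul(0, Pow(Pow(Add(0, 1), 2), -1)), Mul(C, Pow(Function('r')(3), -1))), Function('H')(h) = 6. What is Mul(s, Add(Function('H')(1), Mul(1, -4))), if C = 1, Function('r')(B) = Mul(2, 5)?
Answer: Rational(-1, 10) ≈ -0.10000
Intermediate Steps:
Function('r')(B) = 10
s = Rational(-1, 20) (s = Mul(Rational(-1, 2), Add(Mul(0, Pow(Pow(Add(0, 1), 2), -1)), Mul(1, Pow(10, -1)))) = Mul(Rational(-1, 2), Add(Mul(0, Pow(Pow(1, 2), -1)), Mul(1, Rational(1, 10)))) = Mul(Rational(-1, 2), Add(Mul(0, Pow(1, -1)), Rational(1, 10))) = Mul(Rational(-1, 2), Add(Mul(0, 1), Rational(1, 10))) = Mul(Rational(-1, 2), Add(0, Rational(1, 10))) = Mul(Rational(-1, 2), Rational(1, 10)) = Rational(-1, 20) ≈ -0.050000)
Mul(s, Add(Function('H')(1), Mul(1, -4))) = Mul(Rational(-1, 20), Add(6, Mul(1, -4))) = Mul(Rational(-1, 20), Add(6, -4)) = Mul(Rational(-1, 20), 2) = Rational(-1, 10)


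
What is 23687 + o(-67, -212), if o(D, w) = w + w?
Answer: 23263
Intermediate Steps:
o(D, w) = 2*w
23687 + o(-67, -212) = 23687 + 2*(-212) = 23687 - 424 = 23263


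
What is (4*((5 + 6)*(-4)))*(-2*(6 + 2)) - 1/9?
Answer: 25343/9 ≈ 2815.9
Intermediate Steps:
(4*((5 + 6)*(-4)))*(-2*(6 + 2)) - 1/9 = (4*(11*(-4)))*(-2*8) - 1*⅑ = (4*(-44))*(-16) - ⅑ = -176*(-16) - ⅑ = 2816 - ⅑ = 25343/9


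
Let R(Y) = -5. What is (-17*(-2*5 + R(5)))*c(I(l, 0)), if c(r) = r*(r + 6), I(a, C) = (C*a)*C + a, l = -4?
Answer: -2040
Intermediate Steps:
I(a, C) = a + a*C² (I(a, C) = a*C² + a = a + a*C²)
c(r) = r*(6 + r)
(-17*(-2*5 + R(5)))*c(I(l, 0)) = (-17*(-2*5 - 5))*((-4*(1 + 0²))*(6 - 4*(1 + 0²))) = (-17*(-10 - 5))*((-4*(1 + 0))*(6 - 4*(1 + 0))) = (-17*(-15))*((-4*1)*(6 - 4*1)) = 255*(-4*(6 - 4)) = 255*(-4*2) = 255*(-8) = -2040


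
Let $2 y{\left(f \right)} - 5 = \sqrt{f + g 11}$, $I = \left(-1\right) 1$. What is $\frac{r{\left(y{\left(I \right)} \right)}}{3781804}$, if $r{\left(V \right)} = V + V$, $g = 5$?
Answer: $\frac{5}{3781804} + \frac{3 \sqrt{6}}{3781804} \approx 3.2652 \cdot 10^{-6}$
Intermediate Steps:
$I = -1$
$y{\left(f \right)} = \frac{5}{2} + \frac{\sqrt{55 + f}}{2}$ ($y{\left(f \right)} = \frac{5}{2} + \frac{\sqrt{f + 5 \cdot 11}}{2} = \frac{5}{2} + \frac{\sqrt{f + 55}}{2} = \frac{5}{2} + \frac{\sqrt{55 + f}}{2}$)
$r{\left(V \right)} = 2 V$
$\frac{r{\left(y{\left(I \right)} \right)}}{3781804} = \frac{2 \left(\frac{5}{2} + \frac{\sqrt{55 - 1}}{2}\right)}{3781804} = 2 \left(\frac{5}{2} + \frac{\sqrt{54}}{2}\right) \frac{1}{3781804} = 2 \left(\frac{5}{2} + \frac{3 \sqrt{6}}{2}\right) \frac{1}{3781804} = \left(5 + 3 \sqrt{6}\right) \frac{1}{3781804} = \frac{5}{3781804} + \frac{3 \sqrt{6}}{3781804}$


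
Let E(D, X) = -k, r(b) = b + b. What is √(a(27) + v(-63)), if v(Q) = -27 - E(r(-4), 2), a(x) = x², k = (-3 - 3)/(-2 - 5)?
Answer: 2*√8610/7 ≈ 26.511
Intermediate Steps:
r(b) = 2*b
k = 6/7 (k = -6/(-7) = -6*(-⅐) = 6/7 ≈ 0.85714)
E(D, X) = -6/7 (E(D, X) = -1*6/7 = -6/7)
v(Q) = -183/7 (v(Q) = -27 - 1*(-6/7) = -27 + 6/7 = -183/7)
√(a(27) + v(-63)) = √(27² - 183/7) = √(729 - 183/7) = √(4920/7) = 2*√8610/7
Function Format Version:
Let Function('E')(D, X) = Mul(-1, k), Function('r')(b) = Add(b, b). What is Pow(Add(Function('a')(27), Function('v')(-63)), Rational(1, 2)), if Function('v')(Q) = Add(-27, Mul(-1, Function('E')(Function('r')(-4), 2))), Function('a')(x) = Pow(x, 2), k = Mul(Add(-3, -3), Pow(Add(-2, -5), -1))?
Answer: Mul(Rational(2, 7), Pow(8610, Rational(1, 2))) ≈ 26.511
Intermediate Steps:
Function('r')(b) = Mul(2, b)
k = Rational(6, 7) (k = Mul(-6, Pow(-7, -1)) = Mul(-6, Rational(-1, 7)) = Rational(6, 7) ≈ 0.85714)
Function('E')(D, X) = Rational(-6, 7) (Function('E')(D, X) = Mul(-1, Rational(6, 7)) = Rational(-6, 7))
Function('v')(Q) = Rational(-183, 7) (Function('v')(Q) = Add(-27, Mul(-1, Rational(-6, 7))) = Add(-27, Rational(6, 7)) = Rational(-183, 7))
Pow(Add(Function('a')(27), Function('v')(-63)), Rational(1, 2)) = Pow(Add(Pow(27, 2), Rational(-183, 7)), Rational(1, 2)) = Pow(Add(729, Rational(-183, 7)), Rational(1, 2)) = Pow(Rational(4920, 7), Rational(1, 2)) = Mul(Rational(2, 7), Pow(8610, Rational(1, 2)))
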